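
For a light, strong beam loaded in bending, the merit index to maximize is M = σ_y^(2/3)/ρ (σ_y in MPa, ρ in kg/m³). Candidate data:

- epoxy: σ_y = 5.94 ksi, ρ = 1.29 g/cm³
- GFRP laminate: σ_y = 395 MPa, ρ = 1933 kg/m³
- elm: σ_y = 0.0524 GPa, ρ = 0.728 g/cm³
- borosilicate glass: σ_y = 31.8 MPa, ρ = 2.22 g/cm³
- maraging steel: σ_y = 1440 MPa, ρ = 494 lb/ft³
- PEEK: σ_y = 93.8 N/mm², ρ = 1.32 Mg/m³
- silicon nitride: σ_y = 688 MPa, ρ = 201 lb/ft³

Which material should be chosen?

GFRP laminate

After converting to SI:
  epoxy: σ_y = 40.95 MPa, ρ = 1290 kg/m³
  GFRP laminate: σ_y = 395.0 MPa, ρ = 1933 kg/m³
  elm: σ_y = 52.40 MPa, ρ = 728.0 kg/m³
  borosilicate glass: σ_y = 31.80 MPa, ρ = 2220 kg/m³
  maraging steel: σ_y = 1440 MPa, ρ = 7913 kg/m³
  PEEK: σ_y = 93.80 MPa, ρ = 1320 kg/m³
  silicon nitride: σ_y = 688.0 MPa, ρ = 3220 kg/m³
  GFRP laminate: M = 27.9×10⁻³
  silicon nitride: M = 24.2×10⁻³
  elm: M = 19.2×10⁻³
  maraging steel: M = 16.1×10⁻³
  PEEK: M = 15.6×10⁻³
  epoxy: M = 9.21×10⁻³
  borosilicate glass: M = 4.52×10⁻³
The maximum is for GFRP laminate.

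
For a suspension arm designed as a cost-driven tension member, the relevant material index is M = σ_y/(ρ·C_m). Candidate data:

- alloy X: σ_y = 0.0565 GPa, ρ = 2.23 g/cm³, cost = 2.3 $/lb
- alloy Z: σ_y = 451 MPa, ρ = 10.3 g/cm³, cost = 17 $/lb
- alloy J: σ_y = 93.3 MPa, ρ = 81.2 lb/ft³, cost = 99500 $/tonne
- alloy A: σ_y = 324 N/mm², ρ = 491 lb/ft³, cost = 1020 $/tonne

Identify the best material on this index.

Convert each candidate to consistent units, then evaluate M:
  alloy X: σ_y = 56.50 MPa, ρ = 2230 kg/m³, cost = 5.071 $/kg
  alloy Z: σ_y = 451.0 MPa, ρ = 10300 kg/m³, cost = 37.48 $/kg
  alloy J: σ_y = 93.30 MPa, ρ = 1301 kg/m³, cost = 99.50 $/kg
  alloy A: σ_y = 324.0 MPa, ρ = 7865 kg/m³, cost = 1.020 $/kg
  alloy A: M = 40.4 kN·m per $
  alloy X: M = 5.00 kN·m per $
  alloy Z: M = 1.17 kN·m per $
  alloy J: M = 0.721 kN·m per $
Alloy A has the largest M.

alloy A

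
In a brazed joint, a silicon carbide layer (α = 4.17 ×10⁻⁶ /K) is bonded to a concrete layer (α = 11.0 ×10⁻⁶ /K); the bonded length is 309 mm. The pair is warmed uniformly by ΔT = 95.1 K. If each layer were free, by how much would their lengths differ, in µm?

Δα = |4.17 − 11.0|×10⁻⁶/K = 6.83×10⁻⁶/K.
ΔL_mismatch = Δα·L·ΔT = 6.83×10⁻⁶ × 309.0 mm × 95.1 K = 201 µm.

201 µm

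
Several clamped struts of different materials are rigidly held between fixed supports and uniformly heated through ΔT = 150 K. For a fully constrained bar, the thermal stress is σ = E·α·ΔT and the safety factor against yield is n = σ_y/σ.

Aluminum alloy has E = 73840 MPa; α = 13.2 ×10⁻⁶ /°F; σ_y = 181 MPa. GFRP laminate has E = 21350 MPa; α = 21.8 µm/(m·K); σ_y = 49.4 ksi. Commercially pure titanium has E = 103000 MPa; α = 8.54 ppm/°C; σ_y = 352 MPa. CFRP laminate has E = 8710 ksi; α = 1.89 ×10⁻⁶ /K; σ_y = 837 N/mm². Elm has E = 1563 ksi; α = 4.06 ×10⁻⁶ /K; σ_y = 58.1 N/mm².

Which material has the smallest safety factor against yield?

aluminum alloy

In consistent units (E in GPa, α in ×10⁻⁶/K, σ_y in MPa):
  aluminum alloy: E = 73.84, α = 23.8, σ_y = 181.0 → σ = 263 MPa, n = 0.688
  GFRP laminate: E = 21.35, α = 21.8, σ_y = 340.6 → σ = 69.8 MPa, n = 4.88
  commercially pure titanium: E = 103.0, α = 8.54, σ_y = 352.0 → σ = 132 MPa, n = 2.67
  CFRP laminate: E = 60.05, α = 1.89, σ_y = 837.0 → σ = 17.0 MPa, n = 49.2
  elm: E = 10.78, α = 4.06, σ_y = 58.10 → σ = 6.56 MPa, n = 8.85
Smallest n: aluminum alloy with n = 0.688.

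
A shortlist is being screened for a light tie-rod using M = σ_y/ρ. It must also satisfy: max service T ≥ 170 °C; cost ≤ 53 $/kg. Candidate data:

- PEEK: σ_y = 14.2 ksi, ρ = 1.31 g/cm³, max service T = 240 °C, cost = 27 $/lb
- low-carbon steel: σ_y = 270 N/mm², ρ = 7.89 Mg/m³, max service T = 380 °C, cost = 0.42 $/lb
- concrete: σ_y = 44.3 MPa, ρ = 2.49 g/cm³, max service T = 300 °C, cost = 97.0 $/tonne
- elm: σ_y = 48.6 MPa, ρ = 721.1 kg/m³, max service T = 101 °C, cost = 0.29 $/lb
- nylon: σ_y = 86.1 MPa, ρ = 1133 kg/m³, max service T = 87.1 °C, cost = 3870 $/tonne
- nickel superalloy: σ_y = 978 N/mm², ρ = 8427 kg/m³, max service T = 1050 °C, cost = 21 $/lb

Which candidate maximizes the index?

Screen on constraints: max service T ≥ 170 °C; cost ≤ 53 $/kg. Survivors: low-carbon steel, concrete, nickel superalloy.
Convert each candidate to consistent units, then evaluate M:
  low-carbon steel: σ_y = 270.0 MPa, ρ = 7890 kg/m³
  concrete: σ_y = 44.30 MPa, ρ = 2490 kg/m³
  nickel superalloy: σ_y = 978.0 MPa, ρ = 8427 kg/m³
  nickel superalloy: M = 116 kN·m/kg
  low-carbon steel: M = 34.2 kN·m/kg
  concrete: M = 17.8 kN·m/kg
Nickel superalloy has the largest M.

nickel superalloy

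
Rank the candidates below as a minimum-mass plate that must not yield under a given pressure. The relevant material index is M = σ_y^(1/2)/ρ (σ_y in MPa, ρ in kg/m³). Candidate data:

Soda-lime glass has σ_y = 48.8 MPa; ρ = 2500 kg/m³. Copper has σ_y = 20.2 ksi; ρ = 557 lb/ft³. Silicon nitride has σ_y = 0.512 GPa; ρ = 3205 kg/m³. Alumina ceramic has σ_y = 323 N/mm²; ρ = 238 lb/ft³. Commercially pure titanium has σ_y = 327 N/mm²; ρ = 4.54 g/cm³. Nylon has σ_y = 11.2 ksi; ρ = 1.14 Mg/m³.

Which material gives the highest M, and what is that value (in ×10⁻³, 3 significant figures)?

After converting to SI:
  soda-lime glass: σ_y = 48.80 MPa, ρ = 2500 kg/m³
  copper: σ_y = 139.3 MPa, ρ = 8922 kg/m³
  silicon nitride: σ_y = 512.0 MPa, ρ = 3205 kg/m³
  alumina ceramic: σ_y = 323.0 MPa, ρ = 3812 kg/m³
  commercially pure titanium: σ_y = 327.0 MPa, ρ = 4540 kg/m³
  nylon: σ_y = 77.22 MPa, ρ = 1140 kg/m³
  nylon: M = 7.71×10⁻³
  silicon nitride: M = 7.06×10⁻³
  alumina ceramic: M = 4.71×10⁻³
  commercially pure titanium: M = 3.98×10⁻³
  soda-lime glass: M = 2.79×10⁻³
  copper: M = 1.32×10⁻³
The maximum is for nylon.

nylon, M = 7.71×10⁻³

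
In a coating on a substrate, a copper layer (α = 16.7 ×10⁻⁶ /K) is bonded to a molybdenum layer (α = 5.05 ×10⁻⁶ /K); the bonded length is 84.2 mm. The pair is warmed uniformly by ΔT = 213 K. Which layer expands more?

copper

α(copper) = 16.7×10⁻⁶/K vs α(molybdenum) = 5.05×10⁻⁶/K.
Higher α expands more for the same ΔT: copper.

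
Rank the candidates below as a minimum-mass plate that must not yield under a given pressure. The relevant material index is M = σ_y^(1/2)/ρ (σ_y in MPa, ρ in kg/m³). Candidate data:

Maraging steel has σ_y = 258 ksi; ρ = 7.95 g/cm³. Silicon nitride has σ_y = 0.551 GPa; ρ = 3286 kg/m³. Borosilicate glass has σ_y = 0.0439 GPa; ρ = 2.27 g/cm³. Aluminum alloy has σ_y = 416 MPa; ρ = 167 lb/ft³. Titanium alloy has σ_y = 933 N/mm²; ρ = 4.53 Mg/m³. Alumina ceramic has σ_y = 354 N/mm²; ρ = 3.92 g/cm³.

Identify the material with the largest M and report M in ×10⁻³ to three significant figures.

aluminum alloy, M = 7.62×10⁻³

Convert each candidate to consistent units, then evaluate M:
  maraging steel: σ_y = 1779 MPa, ρ = 7950 kg/m³
  silicon nitride: σ_y = 551.0 MPa, ρ = 3286 kg/m³
  borosilicate glass: σ_y = 43.90 MPa, ρ = 2270 kg/m³
  aluminum alloy: σ_y = 416.0 MPa, ρ = 2675 kg/m³
  titanium alloy: σ_y = 933.0 MPa, ρ = 4530 kg/m³
  alumina ceramic: σ_y = 354.0 MPa, ρ = 3920 kg/m³
  aluminum alloy: M = 7.62×10⁻³
  silicon nitride: M = 7.14×10⁻³
  titanium alloy: M = 6.74×10⁻³
  maraging steel: M = 5.31×10⁻³
  alumina ceramic: M = 4.80×10⁻³
  borosilicate glass: M = 2.92×10⁻³
Highest index: aluminum alloy.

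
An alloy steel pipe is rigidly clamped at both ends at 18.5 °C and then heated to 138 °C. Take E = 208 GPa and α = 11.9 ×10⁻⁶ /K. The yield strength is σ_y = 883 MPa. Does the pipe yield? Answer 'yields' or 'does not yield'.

does not yield

ΔT = 119.5 K. Constrained thermal stress σ = E·α·ΔT = 208.0×10³ MPa × 11.9×10⁻⁶ × 119.5 = 296 MPa (compressive).
Compare to σ_y = 883 MPa: σ < σ_y, so it does not yield.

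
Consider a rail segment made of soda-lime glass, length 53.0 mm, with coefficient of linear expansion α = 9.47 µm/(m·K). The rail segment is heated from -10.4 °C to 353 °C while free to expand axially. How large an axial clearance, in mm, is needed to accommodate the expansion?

ΔT = 353 − (-10.4) = 363.4 K.
ΔL = α·L₀·ΔT = 9.47×10⁻⁶ × 53.0 mm × 363.4 K = 0.182 mm.

0.182 mm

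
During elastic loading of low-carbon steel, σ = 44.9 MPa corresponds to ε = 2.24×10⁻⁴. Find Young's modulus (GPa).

200 GPa

E = σ/ε = 44.9 MPa / 2.24×10⁻⁴ = 200400 MPa = 200 GPa.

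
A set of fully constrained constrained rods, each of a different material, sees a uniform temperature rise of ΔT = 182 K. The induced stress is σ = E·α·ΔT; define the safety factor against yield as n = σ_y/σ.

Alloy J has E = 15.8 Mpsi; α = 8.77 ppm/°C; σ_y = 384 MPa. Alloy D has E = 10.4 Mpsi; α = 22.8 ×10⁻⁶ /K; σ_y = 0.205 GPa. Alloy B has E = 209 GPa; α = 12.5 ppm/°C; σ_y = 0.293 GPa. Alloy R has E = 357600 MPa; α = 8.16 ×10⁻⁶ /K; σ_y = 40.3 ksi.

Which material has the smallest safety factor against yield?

alloy R

With everything in SI (GPa, ×10⁻⁶/K, MPa):
  alloy J: E = 108.9, α = 8.77, σ_y = 384.0 → σ = 174 MPa, n = 2.21
  alloy D: E = 71.71, α = 22.8, σ_y = 205.0 → σ = 298 MPa, n = 0.689
  alloy B: E = 209.0, α = 12.5, σ_y = 293.0 → σ = 475 MPa, n = 0.616
  alloy R: E = 357.6, α = 8.16, σ_y = 277.9 → σ = 531 MPa, n = 0.523
Alloy R has the lowest safety factor, n = 0.523.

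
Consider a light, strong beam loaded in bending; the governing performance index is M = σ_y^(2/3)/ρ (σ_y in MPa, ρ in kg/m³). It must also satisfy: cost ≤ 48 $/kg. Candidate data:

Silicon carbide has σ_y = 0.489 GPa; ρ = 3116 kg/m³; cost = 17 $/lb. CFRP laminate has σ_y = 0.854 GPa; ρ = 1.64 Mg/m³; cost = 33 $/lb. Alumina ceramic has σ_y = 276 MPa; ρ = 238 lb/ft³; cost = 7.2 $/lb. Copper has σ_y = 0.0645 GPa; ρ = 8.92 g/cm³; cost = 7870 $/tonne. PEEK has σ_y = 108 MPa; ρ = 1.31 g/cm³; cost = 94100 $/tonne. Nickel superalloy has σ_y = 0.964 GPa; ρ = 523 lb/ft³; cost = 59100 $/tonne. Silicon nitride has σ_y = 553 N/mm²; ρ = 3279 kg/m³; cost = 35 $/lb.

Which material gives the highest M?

Screen on constraints: cost ≤ 48 $/kg. Survivors: silicon carbide, alumina ceramic, copper.
Normalizing units and computing the index:
  silicon carbide: σ_y = 489.0 MPa, ρ = 3116 kg/m³
  alumina ceramic: σ_y = 276.0 MPa, ρ = 3812 kg/m³
  copper: σ_y = 64.50 MPa, ρ = 8920 kg/m³
  silicon carbide: M = 19.9×10⁻³
  alumina ceramic: M = 11.1×10⁻³
  copper: M = 1.80×10⁻³
The maximum is for silicon carbide.

silicon carbide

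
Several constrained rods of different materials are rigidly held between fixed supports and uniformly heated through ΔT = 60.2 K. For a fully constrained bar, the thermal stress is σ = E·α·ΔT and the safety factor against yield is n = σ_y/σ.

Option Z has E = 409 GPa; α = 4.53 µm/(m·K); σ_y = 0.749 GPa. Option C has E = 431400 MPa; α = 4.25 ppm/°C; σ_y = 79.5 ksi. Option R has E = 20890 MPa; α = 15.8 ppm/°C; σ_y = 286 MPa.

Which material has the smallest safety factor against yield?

option C

In consistent units (E in GPa, α in ×10⁻⁶/K, σ_y in MPa):
  option Z: E = 409.0, α = 4.53, σ_y = 749.0 → σ = 112 MPa, n = 6.72
  option C: E = 431.4, α = 4.25, σ_y = 548.1 → σ = 110 MPa, n = 4.97
  option R: E = 20.89, α = 15.8, σ_y = 286.0 → σ = 19.9 MPa, n = 14.4
Option C has the lowest safety factor, n = 4.97.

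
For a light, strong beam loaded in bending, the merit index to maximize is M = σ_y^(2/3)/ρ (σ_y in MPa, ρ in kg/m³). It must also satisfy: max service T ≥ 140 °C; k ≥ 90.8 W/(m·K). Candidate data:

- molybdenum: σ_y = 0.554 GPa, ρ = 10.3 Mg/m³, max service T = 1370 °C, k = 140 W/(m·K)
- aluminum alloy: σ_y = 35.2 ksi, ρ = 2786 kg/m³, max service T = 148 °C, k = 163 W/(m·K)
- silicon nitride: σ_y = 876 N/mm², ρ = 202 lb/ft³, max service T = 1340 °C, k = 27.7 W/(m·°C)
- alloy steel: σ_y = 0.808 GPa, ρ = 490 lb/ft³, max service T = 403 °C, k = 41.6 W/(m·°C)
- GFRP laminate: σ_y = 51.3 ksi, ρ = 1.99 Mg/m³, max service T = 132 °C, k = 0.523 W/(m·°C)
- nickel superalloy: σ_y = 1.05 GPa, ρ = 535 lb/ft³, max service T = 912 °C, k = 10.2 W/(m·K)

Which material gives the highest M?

aluminum alloy

Screen on constraints: max service T ≥ 140 °C; k ≥ 90.8 W/(m·K). Survivors: molybdenum, aluminum alloy.
After converting to SI:
  molybdenum: σ_y = 554.0 MPa, ρ = 10300 kg/m³
  aluminum alloy: σ_y = 242.7 MPa, ρ = 2786 kg/m³
  aluminum alloy: M = 14.0×10⁻³
  molybdenum: M = 6.55×10⁻³
The maximum is for aluminum alloy.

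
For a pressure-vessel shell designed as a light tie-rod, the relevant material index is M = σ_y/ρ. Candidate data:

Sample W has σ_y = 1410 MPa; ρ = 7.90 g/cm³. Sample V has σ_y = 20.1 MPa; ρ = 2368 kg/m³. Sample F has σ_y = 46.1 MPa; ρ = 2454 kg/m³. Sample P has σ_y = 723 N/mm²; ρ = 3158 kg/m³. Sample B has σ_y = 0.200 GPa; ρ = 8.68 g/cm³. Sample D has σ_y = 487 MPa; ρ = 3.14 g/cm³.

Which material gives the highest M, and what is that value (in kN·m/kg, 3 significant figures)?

sample P, M = 229 kN·m/kg

In SI units:
  sample W: σ_y = 1410 MPa, ρ = 7900 kg/m³
  sample V: σ_y = 20.10 MPa, ρ = 2368 kg/m³
  sample F: σ_y = 46.10 MPa, ρ = 2454 kg/m³
  sample P: σ_y = 723.0 MPa, ρ = 3158 kg/m³
  sample B: σ_y = 200.0 MPa, ρ = 8680 kg/m³
  sample D: σ_y = 487.0 MPa, ρ = 3140 kg/m³
  sample P: M = 229 kN·m/kg
  sample W: M = 178 kN·m/kg
  sample D: M = 155 kN·m/kg
  sample B: M = 23.0 kN·m/kg
  sample F: M = 18.8 kN·m/kg
  sample V: M = 8.49 kN·m/kg
The maximum is for sample P.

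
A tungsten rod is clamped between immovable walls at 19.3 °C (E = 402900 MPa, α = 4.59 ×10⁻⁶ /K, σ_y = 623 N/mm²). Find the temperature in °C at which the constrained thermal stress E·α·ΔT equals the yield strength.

E = 402900 MPa = 402.9 GPa.
σ_y = 623 N/mm² = 623.0 MPa.
E·α·ΔT = 623.0 MPa ⇒ ΔT = 623.0 / (402.9×10³ × 4.59×10⁻⁶) = 336.9 K.
T = 19.3 + 336.9 = 356.2 °C.

356 °C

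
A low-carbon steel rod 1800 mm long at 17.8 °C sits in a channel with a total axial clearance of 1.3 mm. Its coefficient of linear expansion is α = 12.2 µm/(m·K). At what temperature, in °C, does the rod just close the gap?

77.0 °C

α·L₀·ΔT = 1.3 mm ⇒ ΔT = 1.3 / (12.2×10⁻⁶ × 1800.0) = 59.20 K.
T = 17.8 + 59.20 = 77.00 °C.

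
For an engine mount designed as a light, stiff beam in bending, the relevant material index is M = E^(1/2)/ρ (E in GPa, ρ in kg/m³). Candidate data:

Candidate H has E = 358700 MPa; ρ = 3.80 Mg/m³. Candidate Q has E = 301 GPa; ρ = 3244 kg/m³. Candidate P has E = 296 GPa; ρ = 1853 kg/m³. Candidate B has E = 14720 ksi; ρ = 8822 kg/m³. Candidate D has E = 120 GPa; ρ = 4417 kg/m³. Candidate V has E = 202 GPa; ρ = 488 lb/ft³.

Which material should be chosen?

Putting every candidate on a common basis:
  candidate H: E = 358.7 GPa, ρ = 3800 kg/m³
  candidate Q: E = 301.0 GPa, ρ = 3244 kg/m³
  candidate P: E = 296.0 GPa, ρ = 1853 kg/m³
  candidate B: E = 101.5 GPa, ρ = 8822 kg/m³
  candidate D: E = 120.0 GPa, ρ = 4417 kg/m³
  candidate V: E = 202.0 GPa, ρ = 7817 kg/m³
  candidate P: M = 9.28×10⁻³
  candidate Q: M = 5.35×10⁻³
  candidate H: M = 4.98×10⁻³
  candidate D: M = 2.48×10⁻³
  candidate V: M = 1.82×10⁻³
  candidate B: M = 1.14×10⁻³
Candidate P has the largest M.

candidate P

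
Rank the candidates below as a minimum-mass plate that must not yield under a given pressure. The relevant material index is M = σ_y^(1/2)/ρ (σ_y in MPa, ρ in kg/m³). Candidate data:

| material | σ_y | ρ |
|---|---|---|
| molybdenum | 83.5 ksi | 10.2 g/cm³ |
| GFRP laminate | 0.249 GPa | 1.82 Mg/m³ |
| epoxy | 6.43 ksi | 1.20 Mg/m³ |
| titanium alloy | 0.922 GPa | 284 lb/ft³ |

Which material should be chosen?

GFRP laminate

Convert each candidate to consistent units, then evaluate M:
  molybdenum: σ_y = 575.7 MPa, ρ = 10200 kg/m³
  GFRP laminate: σ_y = 249.0 MPa, ρ = 1820 kg/m³
  epoxy: σ_y = 44.33 MPa, ρ = 1200 kg/m³
  titanium alloy: σ_y = 922.0 MPa, ρ = 4549 kg/m³
  GFRP laminate: M = 8.67×10⁻³
  titanium alloy: M = 6.67×10⁻³
  epoxy: M = 5.55×10⁻³
  molybdenum: M = 2.35×10⁻³
GFRP laminate ranks first.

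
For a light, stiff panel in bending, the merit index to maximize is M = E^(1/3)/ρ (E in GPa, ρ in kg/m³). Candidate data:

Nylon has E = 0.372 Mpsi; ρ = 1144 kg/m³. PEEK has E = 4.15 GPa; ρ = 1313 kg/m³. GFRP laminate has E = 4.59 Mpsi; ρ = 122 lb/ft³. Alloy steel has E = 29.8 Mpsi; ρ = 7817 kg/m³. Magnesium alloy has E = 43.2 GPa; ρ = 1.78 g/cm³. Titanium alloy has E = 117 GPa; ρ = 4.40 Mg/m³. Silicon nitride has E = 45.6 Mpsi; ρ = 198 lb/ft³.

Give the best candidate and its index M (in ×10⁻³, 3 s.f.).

Normalizing units and computing the index:
  nylon: E = 2.565 GPa, ρ = 1144 kg/m³
  PEEK: E = 4.150 GPa, ρ = 1313 kg/m³
  GFRP laminate: E = 31.65 GPa, ρ = 1954 kg/m³
  alloy steel: E = 205.5 GPa, ρ = 7817 kg/m³
  magnesium alloy: E = 43.20 GPa, ρ = 1780 kg/m³
  titanium alloy: E = 117.0 GPa, ρ = 4400 kg/m³
  silicon nitride: E = 314.4 GPa, ρ = 3172 kg/m³
  silicon nitride: M = 2.14×10⁻³
  magnesium alloy: M = 1.97×10⁻³
  GFRP laminate: M = 1.62×10⁻³
  PEEK: M = 1.22×10⁻³
  nylon: M = 1.20×10⁻³
  titanium alloy: M = 1.11×10⁻³
  alloy steel: M = 0.755×10⁻³
Silicon nitride has the largest M.

silicon nitride, M = 2.14×10⁻³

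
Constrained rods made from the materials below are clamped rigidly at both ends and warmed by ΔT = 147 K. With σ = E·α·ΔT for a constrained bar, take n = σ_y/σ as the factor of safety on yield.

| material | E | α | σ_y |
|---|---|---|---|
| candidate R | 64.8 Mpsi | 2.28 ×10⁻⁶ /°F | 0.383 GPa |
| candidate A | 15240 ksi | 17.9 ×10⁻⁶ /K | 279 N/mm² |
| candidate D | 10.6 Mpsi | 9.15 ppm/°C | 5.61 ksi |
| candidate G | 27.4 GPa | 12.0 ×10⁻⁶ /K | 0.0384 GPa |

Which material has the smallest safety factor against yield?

In consistent units (E in GPa, α in ×10⁻⁶/K, σ_y in MPa):
  candidate R: E = 446.8, α = 4.10, σ_y = 383.0 → σ = 270 MPa, n = 1.42
  candidate A: E = 105.1, α = 17.9, σ_y = 279.0 → σ = 276 MPa, n = 1.01
  candidate D: E = 73.08, α = 9.15, σ_y = 38.68 → σ = 98.3 MPa, n = 0.393
  candidate G: E = 27.40, α = 12.0, σ_y = 38.40 → σ = 48.3 MPa, n = 0.794
Smallest n: candidate D with n = 0.393.

candidate D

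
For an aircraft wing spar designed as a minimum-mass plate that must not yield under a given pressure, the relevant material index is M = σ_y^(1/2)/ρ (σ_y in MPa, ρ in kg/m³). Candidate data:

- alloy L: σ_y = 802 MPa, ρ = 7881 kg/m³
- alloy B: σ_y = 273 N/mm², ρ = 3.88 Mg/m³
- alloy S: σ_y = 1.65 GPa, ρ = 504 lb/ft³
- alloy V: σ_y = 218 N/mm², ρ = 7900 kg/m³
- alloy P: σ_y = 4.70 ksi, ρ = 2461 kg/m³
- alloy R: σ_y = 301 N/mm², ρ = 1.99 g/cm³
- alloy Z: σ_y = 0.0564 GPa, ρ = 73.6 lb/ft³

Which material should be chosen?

alloy R

Normalizing units and computing the index:
  alloy L: σ_y = 802.0 MPa, ρ = 7881 kg/m³
  alloy B: σ_y = 273.0 MPa, ρ = 3880 kg/m³
  alloy S: σ_y = 1650 MPa, ρ = 8073 kg/m³
  alloy V: σ_y = 218.0 MPa, ρ = 7900 kg/m³
  alloy P: σ_y = 32.41 MPa, ρ = 2461 kg/m³
  alloy R: σ_y = 301.0 MPa, ρ = 1990 kg/m³
  alloy Z: σ_y = 56.40 MPa, ρ = 1179 kg/m³
  alloy R: M = 8.72×10⁻³
  alloy Z: M = 6.37×10⁻³
  alloy S: M = 5.03×10⁻³
  alloy B: M = 4.26×10⁻³
  alloy L: M = 3.59×10⁻³
  alloy P: M = 2.31×10⁻³
  alloy V: M = 1.87×10⁻³
Alloy R has the largest M.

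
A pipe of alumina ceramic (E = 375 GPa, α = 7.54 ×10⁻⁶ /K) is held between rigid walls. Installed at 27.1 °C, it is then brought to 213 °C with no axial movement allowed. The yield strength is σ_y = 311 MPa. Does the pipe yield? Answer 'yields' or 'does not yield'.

ΔT = 185.9 K. Constrained thermal stress σ = E·α·ΔT = 375.0×10³ MPa × 7.54×10⁻⁶ × 185.9 = 526 MPa (compressive).
Compare to σ_y = 311 MPa: σ ≥ σ_y, so it yields.

yields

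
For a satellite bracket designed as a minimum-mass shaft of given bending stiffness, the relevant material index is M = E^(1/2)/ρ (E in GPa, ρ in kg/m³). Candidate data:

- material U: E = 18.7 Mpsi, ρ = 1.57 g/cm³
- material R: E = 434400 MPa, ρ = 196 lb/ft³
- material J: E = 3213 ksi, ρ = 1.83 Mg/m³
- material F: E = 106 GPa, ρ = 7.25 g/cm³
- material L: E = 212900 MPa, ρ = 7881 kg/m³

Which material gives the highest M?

material U

Convert each candidate to consistent units, then evaluate M:
  material U: E = 128.9 GPa, ρ = 1570 kg/m³
  material R: E = 434.4 GPa, ρ = 3140 kg/m³
  material J: E = 22.15 GPa, ρ = 1830 kg/m³
  material F: E = 106.0 GPa, ρ = 7250 kg/m³
  material L: E = 212.9 GPa, ρ = 7881 kg/m³
  material U: M = 7.23×10⁻³
  material R: M = 6.64×10⁻³
  material J: M = 2.57×10⁻³
  material L: M = 1.85×10⁻³
  material F: M = 1.42×10⁻³
Material U ranks first.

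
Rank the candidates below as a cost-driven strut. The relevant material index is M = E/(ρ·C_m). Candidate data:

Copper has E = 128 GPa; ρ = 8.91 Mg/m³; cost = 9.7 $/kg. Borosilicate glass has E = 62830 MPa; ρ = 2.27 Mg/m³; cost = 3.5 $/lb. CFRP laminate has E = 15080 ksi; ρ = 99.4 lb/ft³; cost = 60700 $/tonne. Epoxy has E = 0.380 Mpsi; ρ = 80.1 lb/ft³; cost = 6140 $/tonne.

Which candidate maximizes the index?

borosilicate glass

Normalizing units and computing the index:
  copper: E = 128.0 GPa, ρ = 8910 kg/m³, cost = 9.700 $/kg
  borosilicate glass: E = 62.83 GPa, ρ = 2270 kg/m³, cost = 7.716 $/kg
  CFRP laminate: E = 104.0 GPa, ρ = 1592 kg/m³, cost = 60.70 $/kg
  epoxy: E = 2.620 GPa, ρ = 1283 kg/m³, cost = 6.140 $/kg
  borosilicate glass: M = 3.59 MN·m per $
  copper: M = 1.48 MN·m per $
  CFRP laminate: M = 1.08 MN·m per $
  epoxy: M = 0.333 MN·m per $
Borosilicate glass has the largest M.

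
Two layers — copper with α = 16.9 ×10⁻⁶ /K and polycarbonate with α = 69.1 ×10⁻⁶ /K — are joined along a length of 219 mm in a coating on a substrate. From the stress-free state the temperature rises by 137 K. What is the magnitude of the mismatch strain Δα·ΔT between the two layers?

Δα = |16.9 − 69.1|×10⁻⁶/K = 52.2×10⁻⁶/K.
Mismatch strain = Δα·ΔT = 52.2×10⁻⁶ × 137.0 = 7.15×10⁻³.

7.15×10⁻³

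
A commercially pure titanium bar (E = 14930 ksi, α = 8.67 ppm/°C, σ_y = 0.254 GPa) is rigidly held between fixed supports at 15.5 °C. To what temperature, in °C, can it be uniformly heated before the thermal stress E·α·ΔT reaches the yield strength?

E = 14930 ksi = 102.9 GPa.
σ_y = 0.254 GPa = 254.0 MPa.
E·α·ΔT = 254.0 MPa ⇒ ΔT = 254.0 / (102.9×10³ × 8.67×10⁻⁶) = 284.6 K.
T = 15.5 + 284.6 = 300.1 °C.

300 °C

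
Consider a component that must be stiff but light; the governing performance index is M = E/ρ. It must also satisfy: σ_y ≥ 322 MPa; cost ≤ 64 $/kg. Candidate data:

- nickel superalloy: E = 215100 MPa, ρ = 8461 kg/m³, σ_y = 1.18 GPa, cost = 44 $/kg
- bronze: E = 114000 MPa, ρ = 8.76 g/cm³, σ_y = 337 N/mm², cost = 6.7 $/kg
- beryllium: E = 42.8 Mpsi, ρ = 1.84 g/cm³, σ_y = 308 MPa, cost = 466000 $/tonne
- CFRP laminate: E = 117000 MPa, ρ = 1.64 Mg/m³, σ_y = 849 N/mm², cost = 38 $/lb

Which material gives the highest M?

nickel superalloy

Screen on constraints: σ_y ≥ 322 MPa; cost ≤ 64 $/kg. Survivors: nickel superalloy, bronze.
Putting every candidate on a common basis:
  nickel superalloy: E = 215.1 GPa, ρ = 8461 kg/m³
  bronze: E = 114.0 GPa, ρ = 8760 kg/m³
  nickel superalloy: M = 25.4 MN·m/kg
  bronze: M = 13.0 MN·m/kg
The maximum is for nickel superalloy.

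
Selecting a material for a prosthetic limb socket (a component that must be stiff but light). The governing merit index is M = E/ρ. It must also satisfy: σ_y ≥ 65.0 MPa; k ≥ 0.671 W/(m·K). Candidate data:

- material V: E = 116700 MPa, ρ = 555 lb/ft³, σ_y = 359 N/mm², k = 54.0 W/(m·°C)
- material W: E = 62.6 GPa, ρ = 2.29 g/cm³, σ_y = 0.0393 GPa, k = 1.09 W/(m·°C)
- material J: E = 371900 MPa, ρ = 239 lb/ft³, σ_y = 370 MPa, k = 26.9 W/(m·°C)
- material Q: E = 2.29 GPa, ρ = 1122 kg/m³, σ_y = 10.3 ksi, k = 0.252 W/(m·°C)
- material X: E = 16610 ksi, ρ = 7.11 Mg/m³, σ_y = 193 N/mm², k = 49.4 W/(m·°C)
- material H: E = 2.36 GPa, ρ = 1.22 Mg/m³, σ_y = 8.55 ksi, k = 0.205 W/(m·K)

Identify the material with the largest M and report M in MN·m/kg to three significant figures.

Screen on constraints: σ_y ≥ 65.0 MPa; k ≥ 0.671 W/(m·K). Survivors: material V, material J, material X.
Convert each candidate to consistent units, then evaluate M:
  material V: E = 116.7 GPa, ρ = 8890 kg/m³
  material J: E = 371.9 GPa, ρ = 3828 kg/m³
  material X: E = 114.5 GPa, ρ = 7110 kg/m³
  material J: M = 97.1 MN·m/kg
  material X: M = 16.1 MN·m/kg
  material V: M = 13.1 MN·m/kg
The maximum is for material J.

material J, M = 97.1 MN·m/kg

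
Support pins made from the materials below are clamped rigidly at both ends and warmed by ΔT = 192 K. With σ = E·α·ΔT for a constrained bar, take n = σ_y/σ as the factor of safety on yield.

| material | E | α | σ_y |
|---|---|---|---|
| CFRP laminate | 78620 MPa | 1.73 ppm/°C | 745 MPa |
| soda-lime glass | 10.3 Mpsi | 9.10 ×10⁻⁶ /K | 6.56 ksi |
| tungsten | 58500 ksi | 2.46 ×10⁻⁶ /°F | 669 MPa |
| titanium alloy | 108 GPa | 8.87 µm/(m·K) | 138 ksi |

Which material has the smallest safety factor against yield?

Converting E to GPa, α to ×10⁻⁶/K, σ_y to MPa, then σ and n for each:
  CFRP laminate: E = 78.62, α = 1.73, σ_y = 745.0 → σ = 26.1 MPa, n = 28.5
  soda-lime glass: E = 71.02, α = 9.10, σ_y = 45.23 → σ = 124 MPa, n = 0.365
  tungsten: E = 403.3, α = 4.43, σ_y = 669.0 → σ = 343 MPa, n = 1.95
  titanium alloy: E = 108.0, α = 8.87, σ_y = 951.5 → σ = 184 MPa, n = 5.17
The minimum is soda-lime glass at n = 0.365.

soda-lime glass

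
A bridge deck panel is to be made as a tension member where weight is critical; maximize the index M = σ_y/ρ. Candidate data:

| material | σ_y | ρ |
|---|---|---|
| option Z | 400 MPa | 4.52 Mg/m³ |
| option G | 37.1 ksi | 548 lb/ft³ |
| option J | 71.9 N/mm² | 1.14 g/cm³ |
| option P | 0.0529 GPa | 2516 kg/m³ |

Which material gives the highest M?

In SI units:
  option Z: σ_y = 400.0 MPa, ρ = 4520 kg/m³
  option G: σ_y = 255.8 MPa, ρ = 8778 kg/m³
  option J: σ_y = 71.90 MPa, ρ = 1140 kg/m³
  option P: σ_y = 52.90 MPa, ρ = 2516 kg/m³
  option Z: M = 88.5 kN·m/kg
  option J: M = 63.1 kN·m/kg
  option G: M = 29.1 kN·m/kg
  option P: M = 21.0 kN·m/kg
Option Z has the largest M.

option Z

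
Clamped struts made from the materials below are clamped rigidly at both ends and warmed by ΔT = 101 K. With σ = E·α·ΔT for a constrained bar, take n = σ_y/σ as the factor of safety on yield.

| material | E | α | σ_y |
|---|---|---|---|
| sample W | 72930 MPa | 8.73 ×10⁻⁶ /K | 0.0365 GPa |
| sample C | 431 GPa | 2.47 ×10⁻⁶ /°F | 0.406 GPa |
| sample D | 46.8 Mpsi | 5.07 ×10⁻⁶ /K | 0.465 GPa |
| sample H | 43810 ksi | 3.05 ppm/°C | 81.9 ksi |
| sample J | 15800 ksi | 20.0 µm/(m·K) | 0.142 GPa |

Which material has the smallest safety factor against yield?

Per material, after unit conversion:
  sample W: E = 72.93, α = 8.73, σ_y = 36.50 → σ = 64.3 MPa, n = 0.568
  sample C: E = 431.0, α = 4.45, σ_y = 406.0 → σ = 194 MPa, n = 2.10
  sample D: E = 322.7, α = 5.07, σ_y = 465.0 → σ = 165 MPa, n = 2.81
  sample H: E = 302.1, α = 3.05, σ_y = 564.7 → σ = 93.0 MPa, n = 6.07
  sample J: E = 108.9, α = 20.0, σ_y = 142.0 → σ = 220 MPa, n = 0.645
Sample W has the lowest safety factor, n = 0.568.

sample W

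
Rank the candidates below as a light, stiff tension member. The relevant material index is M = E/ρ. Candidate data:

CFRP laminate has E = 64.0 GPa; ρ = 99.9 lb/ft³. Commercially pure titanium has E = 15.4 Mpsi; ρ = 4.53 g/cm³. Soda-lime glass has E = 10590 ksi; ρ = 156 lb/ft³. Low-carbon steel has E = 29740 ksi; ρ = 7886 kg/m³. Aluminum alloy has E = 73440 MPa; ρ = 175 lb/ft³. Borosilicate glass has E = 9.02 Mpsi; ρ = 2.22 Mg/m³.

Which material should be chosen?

CFRP laminate

Normalizing units and computing the index:
  CFRP laminate: E = 64.00 GPa, ρ = 1600 kg/m³
  commercially pure titanium: E = 106.2 GPa, ρ = 4530 kg/m³
  soda-lime glass: E = 73.02 GPa, ρ = 2499 kg/m³
  low-carbon steel: E = 205.1 GPa, ρ = 7886 kg/m³
  aluminum alloy: E = 73.44 GPa, ρ = 2803 kg/m³
  borosilicate glass: E = 62.19 GPa, ρ = 2220 kg/m³
  CFRP laminate: M = 40.0 MN·m/kg
  soda-lime glass: M = 29.2 MN·m/kg
  borosilicate glass: M = 28.0 MN·m/kg
  aluminum alloy: M = 26.2 MN·m/kg
  low-carbon steel: M = 26.0 MN·m/kg
  commercially pure titanium: M = 23.4 MN·m/kg
The maximum is for CFRP laminate.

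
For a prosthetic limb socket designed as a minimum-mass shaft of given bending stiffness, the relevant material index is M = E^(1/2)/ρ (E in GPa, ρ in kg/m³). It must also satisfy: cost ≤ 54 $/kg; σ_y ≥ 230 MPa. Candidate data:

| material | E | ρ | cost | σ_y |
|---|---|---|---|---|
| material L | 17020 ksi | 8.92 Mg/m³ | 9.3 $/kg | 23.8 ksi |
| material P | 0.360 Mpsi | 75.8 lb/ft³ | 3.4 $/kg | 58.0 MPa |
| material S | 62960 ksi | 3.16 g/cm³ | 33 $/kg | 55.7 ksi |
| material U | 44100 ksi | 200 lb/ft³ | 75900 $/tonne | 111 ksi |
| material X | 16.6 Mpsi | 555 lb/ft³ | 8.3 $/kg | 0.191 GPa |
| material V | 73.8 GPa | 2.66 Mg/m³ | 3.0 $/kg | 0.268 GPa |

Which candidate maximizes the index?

Screen on constraints: cost ≤ 54 $/kg; σ_y ≥ 230 MPa. Survivors: material S, material V.
Normalizing units and computing the index:
  material S: E = 434.1 GPa, ρ = 3160 kg/m³
  material V: E = 73.80 GPa, ρ = 2660 kg/m³
  material S: M = 6.59×10⁻³
  material V: M = 3.23×10⁻³
Material S ranks first.

material S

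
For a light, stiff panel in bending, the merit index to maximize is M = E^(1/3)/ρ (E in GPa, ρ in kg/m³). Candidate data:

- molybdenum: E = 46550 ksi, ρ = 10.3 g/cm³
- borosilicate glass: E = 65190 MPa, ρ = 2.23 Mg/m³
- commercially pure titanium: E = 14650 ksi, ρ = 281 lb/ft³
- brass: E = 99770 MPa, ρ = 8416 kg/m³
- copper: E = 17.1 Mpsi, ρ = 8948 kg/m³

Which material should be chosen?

Putting every candidate on a common basis:
  molybdenum: E = 321.0 GPa, ρ = 10300 kg/m³
  borosilicate glass: E = 65.19 GPa, ρ = 2230 kg/m³
  commercially pure titanium: E = 101.0 GPa, ρ = 4501 kg/m³
  brass: E = 99.77 GPa, ρ = 8416 kg/m³
  copper: E = 117.9 GPa, ρ = 8948 kg/m³
  borosilicate glass: M = 1.80×10⁻³
  commercially pure titanium: M = 1.03×10⁻³
  molybdenum: M = 0.665×10⁻³
  brass: M = 0.551×10⁻³
  copper: M = 0.548×10⁻³
Borosilicate glass has the largest M.

borosilicate glass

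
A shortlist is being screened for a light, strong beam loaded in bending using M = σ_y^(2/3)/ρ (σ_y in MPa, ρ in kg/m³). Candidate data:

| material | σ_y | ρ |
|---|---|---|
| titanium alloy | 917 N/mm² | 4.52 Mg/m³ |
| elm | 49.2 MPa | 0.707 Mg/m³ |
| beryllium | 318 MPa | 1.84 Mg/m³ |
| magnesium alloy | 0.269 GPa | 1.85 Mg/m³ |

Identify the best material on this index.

beryllium

After converting to SI:
  titanium alloy: σ_y = 917.0 MPa, ρ = 4520 kg/m³
  elm: σ_y = 49.20 MPa, ρ = 707.0 kg/m³
  beryllium: σ_y = 318.0 MPa, ρ = 1840 kg/m³
  magnesium alloy: σ_y = 269.0 MPa, ρ = 1850 kg/m³
  beryllium: M = 25.3×10⁻³
  magnesium alloy: M = 22.5×10⁻³
  titanium alloy: M = 20.9×10⁻³
  elm: M = 19.0×10⁻³
Beryllium ranks first.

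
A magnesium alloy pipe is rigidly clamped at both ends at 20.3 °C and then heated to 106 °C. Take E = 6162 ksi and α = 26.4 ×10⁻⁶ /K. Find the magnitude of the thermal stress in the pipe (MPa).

96.1 MPa

E = 6162 ksi = 42.49 GPa.
ΔT = 85.70 K. Constrained thermal stress σ = E·α·ΔT = 42.49×10³ MPa × 26.4×10⁻⁶ × 85.70 = 96.1 MPa (compressive).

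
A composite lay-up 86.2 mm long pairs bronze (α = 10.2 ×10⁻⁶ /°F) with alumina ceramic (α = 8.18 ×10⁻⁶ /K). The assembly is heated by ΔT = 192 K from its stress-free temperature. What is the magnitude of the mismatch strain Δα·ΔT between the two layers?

bronze: α = 10.2×10⁻⁶/°F × 9/5 = 18.4×10⁻⁶/K.
Δα = |18.4 − 8.18|×10⁻⁶/K = 10.2×10⁻⁶/K.
Mismatch strain = Δα·ΔT = 10.2×10⁻⁶ × 192.0 = 1.95×10⁻³.

1.95×10⁻³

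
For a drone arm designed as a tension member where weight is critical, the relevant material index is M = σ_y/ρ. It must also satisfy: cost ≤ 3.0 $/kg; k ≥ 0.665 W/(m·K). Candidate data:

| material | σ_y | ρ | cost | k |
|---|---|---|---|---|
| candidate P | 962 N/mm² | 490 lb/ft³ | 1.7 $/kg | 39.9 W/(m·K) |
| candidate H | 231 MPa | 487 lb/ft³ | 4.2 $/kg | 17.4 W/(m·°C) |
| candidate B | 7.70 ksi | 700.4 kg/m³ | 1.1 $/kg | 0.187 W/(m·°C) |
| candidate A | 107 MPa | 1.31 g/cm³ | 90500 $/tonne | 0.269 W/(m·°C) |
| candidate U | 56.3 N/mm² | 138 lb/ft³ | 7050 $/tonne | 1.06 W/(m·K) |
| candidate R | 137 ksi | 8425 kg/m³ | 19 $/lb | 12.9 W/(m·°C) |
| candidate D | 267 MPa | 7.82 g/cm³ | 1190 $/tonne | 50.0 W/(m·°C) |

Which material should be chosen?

Screen on constraints: cost ≤ 3.0 $/kg; k ≥ 0.665 W/(m·K). Survivors: candidate P, candidate D.
In SI units:
  candidate P: σ_y = 962.0 MPa, ρ = 7849 kg/m³
  candidate D: σ_y = 267.0 MPa, ρ = 7820 kg/m³
  candidate P: M = 123 kN·m/kg
  candidate D: M = 34.1 kN·m/kg
Candidate P has the largest M.

candidate P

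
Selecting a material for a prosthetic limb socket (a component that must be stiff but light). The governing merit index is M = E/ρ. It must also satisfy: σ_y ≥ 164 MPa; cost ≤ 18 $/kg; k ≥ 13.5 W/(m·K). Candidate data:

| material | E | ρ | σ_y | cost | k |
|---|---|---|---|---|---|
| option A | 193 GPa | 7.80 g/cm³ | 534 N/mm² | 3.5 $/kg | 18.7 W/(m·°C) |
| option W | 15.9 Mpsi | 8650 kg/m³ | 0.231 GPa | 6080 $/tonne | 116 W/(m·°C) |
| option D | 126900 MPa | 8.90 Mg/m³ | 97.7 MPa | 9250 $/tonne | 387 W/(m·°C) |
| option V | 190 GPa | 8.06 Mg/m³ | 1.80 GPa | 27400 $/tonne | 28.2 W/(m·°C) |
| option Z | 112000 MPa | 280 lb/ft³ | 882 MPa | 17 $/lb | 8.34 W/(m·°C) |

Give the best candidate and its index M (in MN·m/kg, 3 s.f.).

Screen on constraints: σ_y ≥ 164 MPa; cost ≤ 18 $/kg; k ≥ 13.5 W/(m·K). Survivors: option A, option W.
Convert each candidate to consistent units, then evaluate M:
  option A: E = 193.0 GPa, ρ = 7800 kg/m³
  option W: E = 109.6 GPa, ρ = 8650 kg/m³
  option A: M = 24.7 MN·m/kg
  option W: M = 12.7 MN·m/kg
Option A ranks first.

option A, M = 24.7 MN·m/kg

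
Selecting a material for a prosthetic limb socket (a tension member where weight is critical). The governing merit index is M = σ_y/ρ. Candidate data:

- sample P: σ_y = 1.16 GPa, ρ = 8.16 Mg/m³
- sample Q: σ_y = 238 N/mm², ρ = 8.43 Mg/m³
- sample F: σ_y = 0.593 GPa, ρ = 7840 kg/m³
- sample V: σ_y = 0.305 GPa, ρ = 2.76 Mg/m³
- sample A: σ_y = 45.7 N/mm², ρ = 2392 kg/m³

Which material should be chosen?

sample P

After converting to SI:
  sample P: σ_y = 1160 MPa, ρ = 8160 kg/m³
  sample Q: σ_y = 238.0 MPa, ρ = 8430 kg/m³
  sample F: σ_y = 593.0 MPa, ρ = 7840 kg/m³
  sample V: σ_y = 305.0 MPa, ρ = 2760 kg/m³
  sample A: σ_y = 45.70 MPa, ρ = 2392 kg/m³
  sample P: M = 142 kN·m/kg
  sample V: M = 111 kN·m/kg
  sample F: M = 75.6 kN·m/kg
  sample Q: M = 28.2 kN·m/kg
  sample A: M = 19.1 kN·m/kg
Sample P has the largest M.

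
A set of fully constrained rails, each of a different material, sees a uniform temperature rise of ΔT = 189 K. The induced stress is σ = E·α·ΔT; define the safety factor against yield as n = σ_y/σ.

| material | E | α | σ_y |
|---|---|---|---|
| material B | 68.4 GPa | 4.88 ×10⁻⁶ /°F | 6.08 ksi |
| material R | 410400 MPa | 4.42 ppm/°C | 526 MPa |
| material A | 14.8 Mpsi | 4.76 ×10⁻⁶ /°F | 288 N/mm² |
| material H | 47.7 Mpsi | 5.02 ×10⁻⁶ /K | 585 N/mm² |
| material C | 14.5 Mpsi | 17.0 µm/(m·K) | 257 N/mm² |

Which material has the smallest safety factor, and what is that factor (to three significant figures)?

With everything in SI (GPa, ×10⁻⁶/K, MPa):
  material B: E = 68.40, α = 8.78, σ_y = 41.92 → σ = 114 MPa, n = 0.369
  material R: E = 410.4, α = 4.42, σ_y = 526.0 → σ = 343 MPa, n = 1.53
  material A: E = 102.0, α = 8.57, σ_y = 288.0 → σ = 165 MPa, n = 1.74
  material H: E = 328.9, α = 5.02, σ_y = 585.0 → σ = 312 MPa, n = 1.87
  material C: E = 99.97, α = 17.0, σ_y = 257.0 → σ = 321 MPa, n = 0.800
Smallest n: material B with n = 0.369.

material B, n = 0.369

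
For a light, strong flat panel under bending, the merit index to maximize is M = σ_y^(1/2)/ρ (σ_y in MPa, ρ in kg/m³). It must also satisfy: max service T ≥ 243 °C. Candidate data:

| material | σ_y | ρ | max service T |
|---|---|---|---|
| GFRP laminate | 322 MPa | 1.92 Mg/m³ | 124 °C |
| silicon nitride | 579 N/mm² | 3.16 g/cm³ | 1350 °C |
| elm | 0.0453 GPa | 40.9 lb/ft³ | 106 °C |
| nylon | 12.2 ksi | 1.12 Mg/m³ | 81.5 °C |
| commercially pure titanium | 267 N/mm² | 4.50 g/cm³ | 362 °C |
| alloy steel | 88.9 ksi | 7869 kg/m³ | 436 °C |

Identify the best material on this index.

silicon nitride

Screen on constraints: max service T ≥ 243 °C. Survivors: silicon nitride, commercially pure titanium, alloy steel.
Normalizing units and computing the index:
  silicon nitride: σ_y = 579.0 MPa, ρ = 3160 kg/m³
  commercially pure titanium: σ_y = 267.0 MPa, ρ = 4500 kg/m³
  alloy steel: σ_y = 612.9 MPa, ρ = 7869 kg/m³
  silicon nitride: M = 7.61×10⁻³
  commercially pure titanium: M = 3.63×10⁻³
  alloy steel: M = 3.15×10⁻³
Silicon nitride has the largest M.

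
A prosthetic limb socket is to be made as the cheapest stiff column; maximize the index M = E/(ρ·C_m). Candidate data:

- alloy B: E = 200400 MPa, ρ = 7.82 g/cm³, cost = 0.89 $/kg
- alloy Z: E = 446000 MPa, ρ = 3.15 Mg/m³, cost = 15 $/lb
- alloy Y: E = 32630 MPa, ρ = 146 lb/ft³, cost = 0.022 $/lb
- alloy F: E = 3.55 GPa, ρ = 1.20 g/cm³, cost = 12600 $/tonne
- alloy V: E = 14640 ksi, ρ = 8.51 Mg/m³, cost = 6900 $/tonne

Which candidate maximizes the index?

alloy Y

After converting to SI:
  alloy B: E = 200.4 GPa, ρ = 7820 kg/m³, cost = 0.8900 $/kg
  alloy Z: E = 446.0 GPa, ρ = 3150 kg/m³, cost = 33.07 $/kg
  alloy Y: E = 32.63 GPa, ρ = 2339 kg/m³, cost = 0.04850 $/kg
  alloy F: E = 3.550 GPa, ρ = 1200 kg/m³, cost = 12.60 $/kg
  alloy V: E = 100.9 GPa, ρ = 8510 kg/m³, cost = 6.900 $/kg
  alloy Y: M = 288 MN·m per $
  alloy B: M = 28.8 MN·m per $
  alloy Z: M = 4.28 MN·m per $
  alloy V: M = 1.72 MN·m per $
  alloy F: M = 0.235 MN·m per $
Highest index: alloy Y.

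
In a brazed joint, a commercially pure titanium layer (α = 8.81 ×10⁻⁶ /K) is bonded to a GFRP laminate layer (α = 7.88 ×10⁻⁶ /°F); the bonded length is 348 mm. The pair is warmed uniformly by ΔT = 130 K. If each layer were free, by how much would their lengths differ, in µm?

243 µm

GFRP laminate: α = 7.88×10⁻⁶/°F × 9/5 = 14.2×10⁻⁶/K.
Δα = |8.81 − 14.2|×10⁻⁶/K = 5.37×10⁻⁶/K.
ΔL_mismatch = Δα·L·ΔT = 5.37×10⁻⁶ × 348.0 mm × 130.0 K = 243 µm.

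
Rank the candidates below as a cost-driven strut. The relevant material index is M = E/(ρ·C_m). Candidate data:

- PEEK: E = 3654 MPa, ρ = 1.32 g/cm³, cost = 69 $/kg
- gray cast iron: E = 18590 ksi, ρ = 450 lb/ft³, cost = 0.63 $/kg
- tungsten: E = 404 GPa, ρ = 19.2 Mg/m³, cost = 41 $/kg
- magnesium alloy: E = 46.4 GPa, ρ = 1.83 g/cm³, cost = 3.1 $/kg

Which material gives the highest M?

gray cast iron

Convert each candidate to consistent units, then evaluate M:
  PEEK: E = 3.654 GPa, ρ = 1320 kg/m³, cost = 69.00 $/kg
  gray cast iron: E = 128.2 GPa, ρ = 7208 kg/m³, cost = 0.6300 $/kg
  tungsten: E = 404.0 GPa, ρ = 19200 kg/m³, cost = 41.00 $/kg
  magnesium alloy: E = 46.40 GPa, ρ = 1830 kg/m³, cost = 3.100 $/kg
  gray cast iron: M = 28.2 MN·m per $
  magnesium alloy: M = 8.18 MN·m per $
  tungsten: M = 0.513 MN·m per $
  PEEK: M = 0.0401 MN·m per $
Highest index: gray cast iron.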